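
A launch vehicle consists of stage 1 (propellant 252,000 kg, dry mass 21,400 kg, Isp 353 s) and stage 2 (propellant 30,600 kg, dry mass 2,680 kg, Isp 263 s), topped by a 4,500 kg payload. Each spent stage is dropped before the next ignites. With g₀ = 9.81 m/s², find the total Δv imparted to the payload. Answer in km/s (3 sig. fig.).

Ignition mass of stage 1 = 252,000+21,400 + 30,600+2,680 + 4,500 = 311,180 kg.
Stage 1: m₀ = 311,180 kg, m_f = 311,180 − 252,000 = 59,180 kg; Δv = 353×9.81×ln(5.258) = 3462.9×1.6598 ≈ 5748 m/s.
Stage 2: m₀ = 37,780 kg, m_f = 37,780 − 30,600 = 7,180 kg; Δv = 263×9.81×ln(5.262) = 2580.0×1.6605 ≈ 4284 m/s.
Total Δv = 5748 + 4284 = 10032 m/s.

Δv ≈ 10.0 km/s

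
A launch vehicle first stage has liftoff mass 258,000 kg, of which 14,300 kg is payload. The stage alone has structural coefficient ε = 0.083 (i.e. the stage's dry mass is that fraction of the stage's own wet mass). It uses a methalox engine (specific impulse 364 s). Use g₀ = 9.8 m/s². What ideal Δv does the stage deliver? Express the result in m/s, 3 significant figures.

Δv ≈ 7170 m/s

Stage wet mass = m₀ − payload = 258,000 − 14,300 = 243,700 kg.
Stage dry mass = ε × stage wet mass = 0.083 × 243,700 = 20,227.1 kg.
Burnout mass m_f = stage dry + payload = 20,227.1 + 14,300 = 34,527.1 kg.
v_e = Isp · g₀ = 364 × 9.8 = 3567.2 m/s.
Δv = v_e · ln(258,000/34,527.1) = 3567.2 × ln(7.472) = 3567.2 × 2.0112 ≈ 7174 m/s.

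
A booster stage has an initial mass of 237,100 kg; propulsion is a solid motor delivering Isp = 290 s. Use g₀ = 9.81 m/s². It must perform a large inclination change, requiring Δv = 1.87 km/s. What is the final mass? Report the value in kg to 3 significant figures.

final mass ≈ 123000 kg

v_e = Isp · g₀ = 290 × 9.81 = 2844.9 m/s.
Using Δv = v_e ln(m₀/m_f): m₀/m_f = exp(Δv / v_e) = exp(1870 / 2844.9) = exp(0.6573) = 1.9296.
m_f = m₀ / 1.9296 = 237,100 / 1.9296 = 122,875 kg.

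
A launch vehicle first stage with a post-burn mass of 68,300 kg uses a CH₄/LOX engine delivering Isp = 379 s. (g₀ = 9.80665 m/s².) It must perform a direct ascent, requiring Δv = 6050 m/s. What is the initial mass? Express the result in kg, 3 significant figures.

v_e = Isp · g₀ = 379 × 9.80665 = 3716.7 m/s.
m₀/m_f = exp(Δv / v_e) = exp(6050 / 3716.7) = exp(1.6278) = 5.0926.
m₀ = m_f × 5.0926 = 68,300 × 5.0926 = 347,825 kg.

initial mass ≈ 348000 kg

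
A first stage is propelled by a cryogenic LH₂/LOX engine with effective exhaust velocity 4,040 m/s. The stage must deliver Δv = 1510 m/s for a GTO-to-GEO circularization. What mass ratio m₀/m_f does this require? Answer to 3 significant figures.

By the Tsiolkovsky rocket equation, m₀/m_f = exp(Δv / v_e) = exp(1510 / 4040.0) = exp(0.3738) = 1.4532.

mass ratio ≈ 1.45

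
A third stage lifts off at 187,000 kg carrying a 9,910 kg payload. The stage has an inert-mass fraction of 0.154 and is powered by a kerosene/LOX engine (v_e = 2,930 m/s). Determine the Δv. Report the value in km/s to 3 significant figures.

Stage wet mass = m₀ − payload = 187,000 − 9,910 = 177,090 kg.
Stage dry mass = ε × stage wet mass = 0.154 × 177,090 = 27,271.9 kg.
Burnout mass m_f = stage dry + payload = 27,271.9 + 9,910 = 37,181.9 kg.
From the ideal rocket equation, Δv = v_e · ln(187,000/37,181.9) = 2930.0 × ln(5.029) = 2930.0 × 1.6153 ≈ 4733 m/s.

Δv ≈ 4.73 km/s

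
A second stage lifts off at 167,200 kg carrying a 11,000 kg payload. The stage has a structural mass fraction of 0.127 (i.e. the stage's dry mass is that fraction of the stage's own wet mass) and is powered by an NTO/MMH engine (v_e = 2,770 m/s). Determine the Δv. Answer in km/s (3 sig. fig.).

Δv ≈ 4.68 km/s

Stage wet mass = m₀ − payload = 167,200 − 11,000 = 156,200 kg.
Stage dry mass = ε × stage wet mass = 0.127 × 156,200 = 19,837.4 kg.
Burnout mass m_f = stage dry + payload = 19,837.4 + 11,000 = 30,837.4 kg.
Using Δv = v_e ln(m₀/m_f): Δv = v_e · ln(167,200/30,837.4) = 2770.0 × ln(5.422) = 2770.0 × 1.6905 ≈ 4683 m/s.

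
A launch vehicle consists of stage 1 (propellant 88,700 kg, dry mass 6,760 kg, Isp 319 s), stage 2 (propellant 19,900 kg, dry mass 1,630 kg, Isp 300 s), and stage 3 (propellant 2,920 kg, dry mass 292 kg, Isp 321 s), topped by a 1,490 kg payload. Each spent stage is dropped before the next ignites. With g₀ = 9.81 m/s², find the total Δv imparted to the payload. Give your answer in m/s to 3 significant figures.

Δv ≈ 11300 m/s

Ignition mass of stage 1 = 88,700+6,760 + 19,900+1,630 + 2,920+292 + 1,490 = 121,692 kg.
Stage 1: m₀ = 121,692 kg, m_f = 121,692 − 88,700 = 32,992 kg; Δv = 319×9.81×ln(3.689) = 3129.4×1.3052 ≈ 4085 m/s.
Stage 2: m₀ = 26,232 kg, m_f = 26,232 − 19,900 = 6,332 kg; Δv = 300×9.81×ln(4.143) = 2943.0×1.4214 ≈ 4183 m/s.
Stage 3: m₀ = 4,702 kg, m_f = 4,702 − 2,920 = 1,782 kg; Δv = 321×9.81×ln(2.639) = 3149.0×0.9703 ≈ 3055 m/s.
Total Δv = 4085 + 4183 + 3055 = 11323 m/s.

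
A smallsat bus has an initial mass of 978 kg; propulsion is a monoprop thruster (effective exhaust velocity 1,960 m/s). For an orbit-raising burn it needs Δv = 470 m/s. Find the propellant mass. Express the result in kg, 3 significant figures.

propellant mass ≈ 209 kg

Rocket equation: m₀/m_f = exp(Δv / v_e) = exp(470 / 1960.0) = exp(0.2398) = 1.2710.
m_f = 978 / 1.2710 = 769.473 kg, so propellant = m₀ − m_f = 978 − 769.473 = 208.527 kg.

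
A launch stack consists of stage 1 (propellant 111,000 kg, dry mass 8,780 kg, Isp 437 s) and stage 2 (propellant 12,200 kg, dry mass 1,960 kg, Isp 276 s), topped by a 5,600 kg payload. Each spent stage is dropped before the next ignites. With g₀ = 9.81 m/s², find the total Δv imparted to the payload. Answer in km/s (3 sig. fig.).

Ignition mass of stage 1 = 111,000+8,780 + 12,200+1,960 + 5,600 = 139,540 kg.
Stage 1: m₀ = 139,540 kg, m_f = 139,540 − 111,000 = 28,540 kg; Δv = 437×9.81×ln(4.889) = 4287.0×1.5870 ≈ 6804 m/s.
Stage 2: m₀ = 19,760 kg, m_f = 19,760 − 12,200 = 7,560 kg; Δv = 276×9.81×ln(2.614) = 2707.6×0.9608 ≈ 2601 m/s.
Total Δv = 6804 + 2601 = 9405 m/s.

Δv ≈ 9.41 km/s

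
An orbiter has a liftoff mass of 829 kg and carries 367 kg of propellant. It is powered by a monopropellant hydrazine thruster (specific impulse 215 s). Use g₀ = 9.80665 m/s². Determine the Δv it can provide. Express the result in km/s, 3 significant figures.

Δv ≈ 1.23 km/s

v_e = Isp · g₀ = 215 × 9.80665 = 2108.4 m/s.
m_f = m₀ − m_prop = 829 − 367 = 462 kg.
Δv = v_e · ln(m₀/m_f) = 2108.4 × ln(1.794) = 2108.4 × 0.5847 ≈ 1232.7 m/s.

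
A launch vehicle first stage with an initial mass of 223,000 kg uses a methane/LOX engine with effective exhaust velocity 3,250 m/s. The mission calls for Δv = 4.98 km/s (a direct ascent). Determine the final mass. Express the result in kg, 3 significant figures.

final mass ≈ 48200 kg

Using Δv = v_e ln(m₀/m_f): m₀/m_f = exp(Δv / v_e) = exp(4980 / 3250.0) = exp(1.5323) = 4.6288.
m_f = m₀ / 4.6288 = 223,000 / 4.6288 = 48,176.6 kg.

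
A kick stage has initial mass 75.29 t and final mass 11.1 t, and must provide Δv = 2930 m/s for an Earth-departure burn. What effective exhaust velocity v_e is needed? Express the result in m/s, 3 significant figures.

ln(m₀/m_f) = ln(75290/11100) = ln(6.783) = 1.9144.
From the ideal rocket equation, v_e = Δv / ln(m₀/m_f) = 2930 / 1.9144 = 1530.5 m/s.

v_e ≈ 1530 m/s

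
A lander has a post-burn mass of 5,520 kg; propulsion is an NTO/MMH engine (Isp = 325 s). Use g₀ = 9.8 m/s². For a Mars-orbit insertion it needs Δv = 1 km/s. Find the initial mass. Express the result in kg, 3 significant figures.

v_e = Isp · g₀ = 325 × 9.8 = 3185.0 m/s.
m₀/m_f = exp(Δv / v_e) = exp(1000 / 3185.0) = exp(0.3140) = 1.3689.
m₀ = m_f × 1.3689 = 5,520 × 1.3689 = 7,556.33 kg.

initial mass ≈ 7560 kg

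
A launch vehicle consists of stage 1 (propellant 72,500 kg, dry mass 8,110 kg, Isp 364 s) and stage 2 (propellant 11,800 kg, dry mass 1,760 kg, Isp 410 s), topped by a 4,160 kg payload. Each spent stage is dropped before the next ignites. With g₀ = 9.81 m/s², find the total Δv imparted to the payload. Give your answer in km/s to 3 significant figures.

Ignition mass of stage 1 = 72,500+8,110 + 11,800+1,760 + 4,160 = 98,330 kg.
Stage 1: m₀ = 98,330 kg, m_f = 98,330 − 72,500 = 25,830 kg; Δv = 364×9.81×ln(3.807) = 3570.8×1.3368 ≈ 4773 m/s.
Stage 2: m₀ = 17,720 kg, m_f = 17,720 − 11,800 = 5,920 kg; Δv = 410×9.81×ln(2.993) = 4022.1×1.0964 ≈ 4410 m/s.
Total Δv = 4773 + 4410 = 9183 m/s.

Δv ≈ 9.18 km/s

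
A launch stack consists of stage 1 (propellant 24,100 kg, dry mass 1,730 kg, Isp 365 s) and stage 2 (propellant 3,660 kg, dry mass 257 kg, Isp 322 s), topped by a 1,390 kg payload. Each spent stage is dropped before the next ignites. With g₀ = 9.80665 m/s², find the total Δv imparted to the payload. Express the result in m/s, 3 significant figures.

Δv ≈ 9020 m/s

Ignition mass of stage 1 = 24,100+1,730 + 3,660+257 + 1,390 = 31,137 kg.
Stage 1: m₀ = 31,137 kg, m_f = 31,137 − 24,100 = 7,037 kg; Δv = 365×9.80665×ln(4.425) = 3579.4×1.4872 ≈ 5323 m/s.
Stage 2: m₀ = 5,307 kg, m_f = 5,307 − 3,660 = 1,647 kg; Δv = 322×9.80665×ln(3.222) = 3157.7×1.1701 ≈ 3695 m/s.
Total Δv = 5323 + 3695 = 9018 m/s.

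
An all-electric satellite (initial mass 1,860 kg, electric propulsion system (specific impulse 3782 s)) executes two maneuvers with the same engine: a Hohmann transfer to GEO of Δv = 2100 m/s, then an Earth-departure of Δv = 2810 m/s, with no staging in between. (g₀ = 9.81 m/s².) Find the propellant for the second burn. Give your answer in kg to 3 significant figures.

propellant for the second burn ≈ 128 kg

v_e = Isp · g₀ = 3782 × 9.81 = 37101.4 m/s.
After the first burn: m = 1860 × exp(−2100/37101.4) = 1860 × 0.94497 = 1,757.64 kg.
After the second burn: m = 1,757.64 × exp(−2810/37101.4) = 1,757.64 × 0.92706 = 1,629.44 kg.
Second-burn propellant = 1,757.64 − 1,629.44 = 128.2 kg.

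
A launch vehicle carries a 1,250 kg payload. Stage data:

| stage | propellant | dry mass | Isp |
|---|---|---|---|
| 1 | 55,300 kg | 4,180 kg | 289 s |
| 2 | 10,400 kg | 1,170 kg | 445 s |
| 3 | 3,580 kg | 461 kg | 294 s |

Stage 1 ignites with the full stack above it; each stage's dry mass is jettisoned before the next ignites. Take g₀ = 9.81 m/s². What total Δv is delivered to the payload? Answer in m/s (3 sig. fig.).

Ignition mass of stage 1 = 55,300+4,180 + 10,400+1,170 + 3,580+461 + 1,250 = 76,341 kg.
Stage 1: m₀ = 76,341 kg, m_f = 76,341 − 55,300 = 21,041 kg; Δv = 289×9.81×ln(3.628) = 2835.1×1.2887 ≈ 3654 m/s.
Stage 2: m₀ = 16,861 kg, m_f = 16,861 − 10,400 = 6,461 kg; Δv = 445×9.81×ln(2.61) = 4365.4×0.9592 ≈ 4187 m/s.
Stage 3: m₀ = 5,291 kg, m_f = 5,291 − 3,580 = 1,711 kg; Δv = 294×9.81×ln(3.092) = 2884.1×1.1289 ≈ 3256 m/s.
Total Δv = 3654 + 4187 + 3256 = 11097 m/s.

Δv ≈ 11100 m/s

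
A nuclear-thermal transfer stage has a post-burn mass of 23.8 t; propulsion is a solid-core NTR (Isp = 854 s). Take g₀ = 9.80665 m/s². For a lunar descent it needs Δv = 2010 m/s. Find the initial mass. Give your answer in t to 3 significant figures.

initial mass ≈ 30.3 t

v_e = Isp · g₀ = 854 × 9.80665 = 8374.9 m/s.
From the ideal rocket equation, m₀/m_f = exp(Δv / v_e) = exp(2010 / 8374.9) = exp(0.2400) = 1.2713.
m₀ = m_f × 1.2713 = 23.8 × 1.2713 = 30.2569 t.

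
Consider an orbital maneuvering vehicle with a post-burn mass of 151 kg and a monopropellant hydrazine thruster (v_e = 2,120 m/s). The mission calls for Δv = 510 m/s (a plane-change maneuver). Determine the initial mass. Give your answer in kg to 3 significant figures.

By the Tsiolkovsky rocket equation, m₀/m_f = exp(Δv / v_e) = exp(510 / 2120.0) = exp(0.2406) = 1.2720.
m₀ = m_f × 1.2720 = 151 × 1.2720 = 192.072 kg.

initial mass ≈ 192 kg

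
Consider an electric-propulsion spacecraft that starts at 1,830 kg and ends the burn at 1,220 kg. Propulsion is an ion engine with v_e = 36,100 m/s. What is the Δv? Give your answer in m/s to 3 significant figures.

Δv ≈ 14600 m/s

Rocket equation: Δv = v_e · ln(m₀/m_f) = 36100.0 × ln(1.5) = 36100.0 × 0.4055 ≈ 14637.3 m/s.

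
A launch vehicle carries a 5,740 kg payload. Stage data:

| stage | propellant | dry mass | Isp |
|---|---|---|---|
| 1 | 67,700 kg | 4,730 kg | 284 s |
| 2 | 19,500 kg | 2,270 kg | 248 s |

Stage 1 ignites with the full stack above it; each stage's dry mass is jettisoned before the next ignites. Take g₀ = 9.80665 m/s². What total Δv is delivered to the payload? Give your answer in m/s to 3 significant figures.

Ignition mass of stage 1 = 67,700+4,730 + 19,500+2,270 + 5,740 = 99,940 kg.
Stage 1: m₀ = 99,940 kg, m_f = 99,940 − 67,700 = 32,240 kg; Δv = 284×9.80665×ln(3.1) = 2785.1×1.1314 ≈ 3151 m/s.
Stage 2: m₀ = 27,510 kg, m_f = 27,510 − 19,500 = 8,010 kg; Δv = 248×9.80665×ln(3.434) = 2432.0×1.2339 ≈ 3001 m/s.
Total Δv = 3151 + 3001 = 6152 m/s.

Δv ≈ 6150 m/s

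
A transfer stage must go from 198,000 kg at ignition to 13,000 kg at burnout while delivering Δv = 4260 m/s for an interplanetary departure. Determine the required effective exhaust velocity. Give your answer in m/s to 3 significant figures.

v_e ≈ 1560 m/s

ln(m₀/m_f) = ln(198000/13000) = ln(15.23) = 2.7233.
Rocket equation: v_e = Δv / ln(m₀/m_f) = 4260 / 2.7233 = 1564.3 m/s.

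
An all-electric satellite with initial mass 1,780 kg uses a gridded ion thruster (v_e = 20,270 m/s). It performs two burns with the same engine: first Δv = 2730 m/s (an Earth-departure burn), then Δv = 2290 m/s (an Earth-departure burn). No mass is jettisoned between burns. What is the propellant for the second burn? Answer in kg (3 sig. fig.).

propellant for the second burn ≈ 166 kg

After the first burn: m = 1780 × exp(−2730/20270.0) = 1780 × 0.87399 = 1,555.7 kg.
After the second burn: m = 1,555.7 × exp(−2290/20270.0) = 1,555.7 × 0.89317 = 1,389.5 kg.
Second-burn propellant = 1,555.7 − 1,389.5 = 166.2 kg.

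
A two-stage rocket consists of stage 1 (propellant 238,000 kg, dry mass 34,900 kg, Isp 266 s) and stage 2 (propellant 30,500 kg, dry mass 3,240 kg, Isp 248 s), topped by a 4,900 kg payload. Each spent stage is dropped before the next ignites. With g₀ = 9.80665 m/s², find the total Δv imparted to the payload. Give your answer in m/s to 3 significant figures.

Δv ≈ 7550 m/s

Ignition mass of stage 1 = 238,000+34,900 + 30,500+3,240 + 4,900 = 311,540 kg.
Stage 1: m₀ = 311,540 kg, m_f = 311,540 − 238,000 = 73,540 kg; Δv = 266×9.80665×ln(4.236) = 2608.6×1.4437 ≈ 3766 m/s.
Stage 2: m₀ = 38,640 kg, m_f = 38,640 − 30,500 = 8,140 kg; Δv = 248×9.80665×ln(4.747) = 2432.0×1.5575 ≈ 3788 m/s.
Total Δv = 3766 + 3788 = 7554 m/s.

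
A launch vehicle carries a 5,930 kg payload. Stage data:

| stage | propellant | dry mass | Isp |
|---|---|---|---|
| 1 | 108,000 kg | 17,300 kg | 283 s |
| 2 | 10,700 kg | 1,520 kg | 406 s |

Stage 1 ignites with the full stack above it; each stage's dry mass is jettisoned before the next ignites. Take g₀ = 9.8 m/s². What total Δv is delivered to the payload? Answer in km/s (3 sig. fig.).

Δv ≈ 7.42 km/s

Ignition mass of stage 1 = 108,000+17,300 + 10,700+1,520 + 5,930 = 143,450 kg.
Stage 1: m₀ = 143,450 kg, m_f = 143,450 − 108,000 = 35,450 kg; Δv = 283×9.8×ln(4.047) = 2773.4×1.3979 ≈ 3877 m/s.
Stage 2: m₀ = 18,150 kg, m_f = 18,150 − 10,700 = 7,450 kg; Δv = 406×9.8×ln(2.436) = 3978.8×0.8905 ≈ 3543 m/s.
Total Δv = 3877 + 3543 = 7420 m/s.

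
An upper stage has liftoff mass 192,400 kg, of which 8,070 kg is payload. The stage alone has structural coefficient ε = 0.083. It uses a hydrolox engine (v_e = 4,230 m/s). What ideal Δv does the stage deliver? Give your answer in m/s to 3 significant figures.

Stage wet mass = m₀ − payload = 192,400 − 8,070 = 184,330 kg.
Stage dry mass = ε × stage wet mass = 0.083 × 184,330 = 15,299.4 kg.
Burnout mass m_f = stage dry + payload = 15,299.4 + 8,070 = 23,369.4 kg.
Δv = v_e · ln(192,400/23,369.4) = 4230.0 × ln(8.233) = 4230.0 × 2.1081 ≈ 8917 m/s.

Δv ≈ 8920 m/s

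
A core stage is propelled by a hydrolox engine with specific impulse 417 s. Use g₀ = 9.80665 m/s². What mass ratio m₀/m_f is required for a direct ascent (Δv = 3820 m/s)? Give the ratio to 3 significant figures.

mass ratio ≈ 2.54

v_e = Isp · g₀ = 417 × 9.80665 = 4089.4 m/s.
m₀/m_f = exp(Δv / v_e) = exp(3820 / 4089.4) = exp(0.9341) = 2.5450.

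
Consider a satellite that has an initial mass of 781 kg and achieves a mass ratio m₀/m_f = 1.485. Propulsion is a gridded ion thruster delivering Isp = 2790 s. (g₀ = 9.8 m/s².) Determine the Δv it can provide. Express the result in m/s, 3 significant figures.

Δv ≈ 10800 m/s

v_e = Isp · g₀ = 2790 × 9.8 = 27342.0 m/s.
By the Tsiolkovsky rocket equation, Δv = v_e · ln(1.485) = 27342.0 × 0.3954 ≈ 10811.4 m/s.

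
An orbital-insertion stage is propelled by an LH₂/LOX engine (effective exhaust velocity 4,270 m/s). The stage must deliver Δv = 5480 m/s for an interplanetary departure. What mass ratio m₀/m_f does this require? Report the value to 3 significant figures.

Using Δv = v_e ln(m₀/m_f): m₀/m_f = exp(Δv / v_e) = exp(5480 / 4270.0) = exp(1.2834) = 3.6088.

mass ratio ≈ 3.61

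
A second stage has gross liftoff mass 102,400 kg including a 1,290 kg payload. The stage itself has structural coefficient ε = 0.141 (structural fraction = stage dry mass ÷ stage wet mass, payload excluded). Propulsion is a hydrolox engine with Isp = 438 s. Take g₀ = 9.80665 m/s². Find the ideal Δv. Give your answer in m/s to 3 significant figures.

Stage wet mass = m₀ − payload = 102,400 − 1,290 = 101,110 kg.
Stage dry mass = ε × stage wet mass = 0.141 × 101,110 = 14,256.5 kg.
Burnout mass m_f = stage dry + payload = 14,256.5 + 1,290 = 15,546.5 kg.
v_e = Isp · g₀ = 438 × 9.80665 = 4295.3 m/s.
Δv = v_e · ln(102,400/15,546.5) = 4295.3 × ln(6.587) = 4295.3 × 1.8851 ≈ 8097 m/s.

Δv ≈ 8100 m/s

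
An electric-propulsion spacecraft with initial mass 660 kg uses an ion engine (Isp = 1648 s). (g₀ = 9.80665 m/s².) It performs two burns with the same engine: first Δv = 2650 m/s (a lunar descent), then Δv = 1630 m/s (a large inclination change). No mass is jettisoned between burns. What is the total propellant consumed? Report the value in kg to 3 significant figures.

total propellant consumed ≈ 154 kg

v_e = Isp · g₀ = 1648 × 9.80665 = 16161.4 m/s.
After the first burn: m = 660 × exp(−2650/16161.4) = 660 × 0.84877 = 560.188 kg.
After the second burn: m = 560.188 × exp(−1630/16161.4) = 560.188 × 0.90406 = 506.444 kg.
Total propellant = m₀ − m_final = 660 − 506.444 = 153.556 kg.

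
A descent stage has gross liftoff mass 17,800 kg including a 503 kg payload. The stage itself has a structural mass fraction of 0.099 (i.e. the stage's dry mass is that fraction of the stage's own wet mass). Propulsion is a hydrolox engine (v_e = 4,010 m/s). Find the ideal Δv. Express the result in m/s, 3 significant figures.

Δv ≈ 8360 m/s

Stage wet mass = m₀ − payload = 17,800 − 503 = 17,297 kg.
Stage dry mass = ε × stage wet mass = 0.099 × 17,297 = 1,712.4 kg.
Burnout mass m_f = stage dry + payload = 1,712.4 + 503 = 2,215.4 kg.
Δv = v_e · ln(17,800/2,215.4) = 4010.0 × ln(8.035) = 4010.0 × 2.0838 ≈ 8356 m/s.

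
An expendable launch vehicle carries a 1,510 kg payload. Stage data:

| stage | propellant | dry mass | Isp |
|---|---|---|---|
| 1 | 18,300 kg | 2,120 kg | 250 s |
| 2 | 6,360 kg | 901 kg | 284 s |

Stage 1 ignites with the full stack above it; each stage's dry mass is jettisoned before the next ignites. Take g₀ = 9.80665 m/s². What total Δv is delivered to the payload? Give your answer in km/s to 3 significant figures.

Δv ≈ 6.01 km/s

Ignition mass of stage 1 = 18,300+2,120 + 6,360+901 + 1,510 = 29,191 kg.
Stage 1: m₀ = 29,191 kg, m_f = 29,191 − 18,300 = 10,891 kg; Δv = 250×9.80665×ln(2.68) = 2451.7×0.9859 ≈ 2417 m/s.
Stage 2: m₀ = 8,771 kg, m_f = 8,771 − 6,360 = 2,411 kg; Δv = 284×9.80665×ln(3.638) = 2785.1×1.2914 ≈ 3597 m/s.
Total Δv = 2417 + 3597 = 6014 m/s.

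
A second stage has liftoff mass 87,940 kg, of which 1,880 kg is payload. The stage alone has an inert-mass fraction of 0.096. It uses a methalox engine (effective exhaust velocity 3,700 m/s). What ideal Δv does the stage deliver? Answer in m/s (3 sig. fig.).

Δv ≈ 7990 m/s

Stage wet mass = m₀ − payload = 87,940 − 1,880 = 86,060 kg.
Stage dry mass = ε × stage wet mass = 0.096 × 86,060 = 8,261.76 kg.
Burnout mass m_f = stage dry + payload = 8,261.76 + 1,880 = 10,141.76 kg.
By the Tsiolkovsky rocket equation, Δv = v_e · ln(87,940/10,141.76) = 3700.0 × ln(8.671) = 3700.0 × 2.1600 ≈ 7992 m/s.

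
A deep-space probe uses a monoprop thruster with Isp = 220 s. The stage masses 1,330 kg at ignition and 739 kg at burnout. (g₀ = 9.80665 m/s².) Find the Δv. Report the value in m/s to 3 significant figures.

Δv ≈ 1270 m/s

v_e = Isp · g₀ = 220 × 9.80665 = 2157.5 m/s.
Δv = v_e · ln(m₀/m_f) = 2157.5 × ln(1.8) = 2157.5 × 0.5876 ≈ 1267.8 m/s.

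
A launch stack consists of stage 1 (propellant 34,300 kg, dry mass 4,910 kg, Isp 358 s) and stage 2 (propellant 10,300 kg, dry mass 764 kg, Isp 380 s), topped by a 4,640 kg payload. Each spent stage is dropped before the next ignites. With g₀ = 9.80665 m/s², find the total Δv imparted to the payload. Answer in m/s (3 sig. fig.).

Ignition mass of stage 1 = 34,300+4,910 + 10,300+764 + 4,640 = 54,914 kg.
Stage 1: m₀ = 54,914 kg, m_f = 54,914 − 34,300 = 20,614 kg; Δv = 358×9.80665×ln(2.664) = 3510.8×0.9798 ≈ 3440 m/s.
Stage 2: m₀ = 15,704 kg, m_f = 15,704 − 10,300 = 5,404 kg; Δv = 380×9.80665×ln(2.906) = 3726.5×1.0668 ≈ 3975 m/s.
Total Δv = 3440 + 3975 = 7415 m/s.

Δv ≈ 7420 m/s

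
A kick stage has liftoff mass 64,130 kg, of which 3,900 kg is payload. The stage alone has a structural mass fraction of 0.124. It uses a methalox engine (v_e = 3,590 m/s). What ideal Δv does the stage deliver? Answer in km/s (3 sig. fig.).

Δv ≈ 6.21 km/s

Stage wet mass = m₀ − payload = 64,130 − 3,900 = 60,230 kg.
Stage dry mass = ε × stage wet mass = 0.124 × 60,230 = 7,468.52 kg.
Burnout mass m_f = stage dry + payload = 7,468.52 + 3,900 = 11,368.52 kg.
Δv = v_e · ln(64,130/11,368.52) = 3590.0 × ln(5.641) = 3590.0 × 1.7301 ≈ 6211 m/s.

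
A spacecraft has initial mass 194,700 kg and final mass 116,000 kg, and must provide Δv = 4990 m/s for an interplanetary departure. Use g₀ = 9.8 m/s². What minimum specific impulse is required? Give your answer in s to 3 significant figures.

Isp ≈ 983 s

ln(m₀/m_f) = ln(194700/116000) = ln(1.678) = 0.5179.
Rocket equation: v_e = Δv / ln(m₀/m_f) = 4990 / 0.5179 = 9635.6 m/s.
Isp = v_e / g₀ = 9635.6 / 9.8 = 983.2 s.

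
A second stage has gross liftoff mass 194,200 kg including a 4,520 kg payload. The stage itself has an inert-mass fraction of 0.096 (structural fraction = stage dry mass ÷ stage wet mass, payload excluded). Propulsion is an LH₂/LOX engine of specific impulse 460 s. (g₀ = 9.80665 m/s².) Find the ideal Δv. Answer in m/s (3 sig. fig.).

Δv ≈ 9680 m/s

Stage wet mass = m₀ − payload = 194,200 − 4,520 = 189,680 kg.
Stage dry mass = ε × stage wet mass = 0.096 × 189,680 = 18,209.3 kg.
Burnout mass m_f = stage dry + payload = 18,209.3 + 4,520 = 22,729.3 kg.
v_e = Isp · g₀ = 460 × 9.80665 = 4511.1 m/s.
From the ideal rocket equation, Δv = v_e · ln(194,200/22,729.3) = 4511.1 × ln(8.544) = 4511.1 × 2.1452 ≈ 9677 m/s.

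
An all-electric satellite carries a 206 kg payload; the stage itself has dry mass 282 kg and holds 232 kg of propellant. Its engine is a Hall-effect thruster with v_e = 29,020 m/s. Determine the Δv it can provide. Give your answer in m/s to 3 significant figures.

Δv ≈ 11300 m/s

m₀ = payload + dry + propellant = 206 + 282 + 232 = 720 kg.
m_f = payload + dry = 206 + 282 = 488 kg.
Rocket equation: Δv = v_e · ln(m₀/m_f) = 29020.0 × ln(1.475) = 29020.0 × 0.3889 ≈ 11286.9 m/s.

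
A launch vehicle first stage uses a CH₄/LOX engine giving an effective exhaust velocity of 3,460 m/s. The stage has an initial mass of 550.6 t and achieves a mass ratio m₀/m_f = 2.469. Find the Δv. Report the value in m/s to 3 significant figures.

By the Tsiolkovsky rocket equation, Δv = v_e · ln(2.469) = 3460.0 × 0.9038 ≈ 3127.2 m/s.

Δv ≈ 3130 m/s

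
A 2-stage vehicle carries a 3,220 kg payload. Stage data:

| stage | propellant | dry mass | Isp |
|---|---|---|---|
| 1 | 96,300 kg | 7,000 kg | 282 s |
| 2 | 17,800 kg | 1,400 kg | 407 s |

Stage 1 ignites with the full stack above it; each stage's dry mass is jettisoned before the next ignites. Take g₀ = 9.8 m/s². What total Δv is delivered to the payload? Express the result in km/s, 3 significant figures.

Ignition mass of stage 1 = 96,300+7,000 + 17,800+1,400 + 3,220 = 125,720 kg.
Stage 1: m₀ = 125,720 kg, m_f = 125,720 − 96,300 = 29,420 kg; Δv = 282×9.8×ln(4.273) = 2763.6×1.4524 ≈ 4014 m/s.
Stage 2: m₀ = 22,420 kg, m_f = 22,420 − 17,800 = 4,620 kg; Δv = 407×9.8×ln(4.853) = 3988.6×1.5796 ≈ 6300 m/s.
Total Δv = 4014 + 6300 = 10314 m/s.

Δv ≈ 10.3 km/s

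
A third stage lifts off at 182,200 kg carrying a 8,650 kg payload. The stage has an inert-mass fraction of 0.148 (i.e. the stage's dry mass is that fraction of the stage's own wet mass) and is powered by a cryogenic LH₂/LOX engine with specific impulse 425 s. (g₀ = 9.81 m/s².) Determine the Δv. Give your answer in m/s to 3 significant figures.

Stage wet mass = m₀ − payload = 182,200 − 8,650 = 173,550 kg.
Stage dry mass = ε × stage wet mass = 0.148 × 173,550 = 25,685.4 kg.
Burnout mass m_f = stage dry + payload = 25,685.4 + 8,650 = 34,335.4 kg.
v_e = Isp · g₀ = 425 × 9.81 = 4169.2 m/s.
Using Δv = v_e ln(m₀/m_f): Δv = v_e · ln(182,200/34,335.4) = 4169.2 × ln(5.306) = 4169.2 × 1.6689 ≈ 6958 m/s.

Δv ≈ 6960 m/s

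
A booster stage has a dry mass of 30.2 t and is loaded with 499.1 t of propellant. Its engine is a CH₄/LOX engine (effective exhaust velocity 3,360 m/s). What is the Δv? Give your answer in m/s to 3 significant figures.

Δv ≈ 9620 m/s

m₀ = m_dry + m_prop = 30.2 + 499.1 = 529.3 t.
Δv = v_e · ln(m₀/m_f) = 3360.0 × ln(17.53) = 3360.0 × 2.8637 ≈ 9622.1 m/s.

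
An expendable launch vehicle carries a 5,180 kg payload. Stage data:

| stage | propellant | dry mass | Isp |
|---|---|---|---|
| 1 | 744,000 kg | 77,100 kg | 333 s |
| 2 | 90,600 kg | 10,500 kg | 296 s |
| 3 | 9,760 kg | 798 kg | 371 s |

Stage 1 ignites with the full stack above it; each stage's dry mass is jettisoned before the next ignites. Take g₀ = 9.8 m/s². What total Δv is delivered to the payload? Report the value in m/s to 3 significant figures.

Ignition mass of stage 1 = 744,000+77,100 + 90,600+10,500 + 9,760+798 + 5,180 = 937,938 kg.
Stage 1: m₀ = 937,938 kg, m_f = 937,938 − 744,000 = 193,938 kg; Δv = 333×9.8×ln(4.836) = 3263.4×1.5761 ≈ 5144 m/s.
Stage 2: m₀ = 116,838 kg, m_f = 116,838 − 90,600 = 26,238 kg; Δv = 296×9.8×ln(4.453) = 2900.8×1.4936 ≈ 4333 m/s.
Stage 3: m₀ = 15,738 kg, m_f = 15,738 − 9,760 = 5,978 kg; Δv = 371×9.8×ln(2.633) = 3635.8×0.9680 ≈ 3519 m/s.
Total Δv = 5144 + 4333 + 3519 = 12996 m/s.

Δv ≈ 13000 m/s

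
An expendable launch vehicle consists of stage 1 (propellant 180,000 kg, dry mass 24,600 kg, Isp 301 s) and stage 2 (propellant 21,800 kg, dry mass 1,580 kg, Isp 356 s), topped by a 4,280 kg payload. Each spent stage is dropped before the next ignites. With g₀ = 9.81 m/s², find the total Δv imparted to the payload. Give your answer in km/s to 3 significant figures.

Δv ≈ 9.82 km/s

Ignition mass of stage 1 = 180,000+24,600 + 21,800+1,580 + 4,280 = 232,260 kg.
Stage 1: m₀ = 232,260 kg, m_f = 232,260 − 180,000 = 52,260 kg; Δv = 301×9.81×ln(4.444) = 2952.8×1.4916 ≈ 4404 m/s.
Stage 2: m₀ = 27,660 kg, m_f = 27,660 − 21,800 = 5,860 kg; Δv = 356×9.81×ln(4.72) = 3492.4×1.5518 ≈ 5420 m/s.
Total Δv = 4404 + 5420 = 9824 m/s.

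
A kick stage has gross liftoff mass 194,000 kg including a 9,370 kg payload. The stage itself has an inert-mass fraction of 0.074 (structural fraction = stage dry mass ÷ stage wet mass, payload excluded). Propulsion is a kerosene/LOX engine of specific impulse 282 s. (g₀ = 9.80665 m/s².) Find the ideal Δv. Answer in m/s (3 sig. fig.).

Stage wet mass = m₀ − payload = 194,000 − 9,370 = 184,630 kg.
Stage dry mass = ε × stage wet mass = 0.074 × 184,630 = 13,662.6 kg.
Burnout mass m_f = stage dry + payload = 13,662.6 + 9,370 = 23,032.6 kg.
v_e = Isp · g₀ = 282 × 9.80665 = 2765.5 m/s.
Rocket equation: Δv = v_e · ln(194,000/23,032.6) = 2765.5 × ln(8.423) = 2765.5 × 2.1309 ≈ 5893 m/s.

Δv ≈ 5890 m/s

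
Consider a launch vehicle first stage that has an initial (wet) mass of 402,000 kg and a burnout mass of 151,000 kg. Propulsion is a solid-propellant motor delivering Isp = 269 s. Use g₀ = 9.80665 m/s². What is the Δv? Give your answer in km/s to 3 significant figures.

Δv ≈ 2.58 km/s

v_e = Isp · g₀ = 269 × 9.80665 = 2638.0 m/s.
Δv = v_e · ln(m₀/m_f) = 2638.0 × ln(2.662) = 2638.0 × 0.9792 ≈ 2583.0 m/s.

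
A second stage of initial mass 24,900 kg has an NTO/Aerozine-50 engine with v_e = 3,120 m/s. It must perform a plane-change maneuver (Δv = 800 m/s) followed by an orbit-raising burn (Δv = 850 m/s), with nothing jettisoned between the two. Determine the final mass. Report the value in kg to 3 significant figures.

After the first burn: m = 24900 × exp(−800/3120.0) = 24900 × 0.77382 = 19,268.1 kg.
After the second burn: m = 19,268.1 × exp(−850/3120.0) = 19,268.1 × 0.76152 = 14,673 kg.

final mass ≈ 14700 kg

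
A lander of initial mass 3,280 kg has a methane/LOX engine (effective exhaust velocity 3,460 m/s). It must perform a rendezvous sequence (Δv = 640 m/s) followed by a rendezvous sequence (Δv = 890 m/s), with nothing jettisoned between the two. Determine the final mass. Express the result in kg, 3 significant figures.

After the first burn: m = 3280 × exp(−640/3460.0) = 3280 × 0.83113 = 2,726.11 kg.
After the second burn: m = 2,726.11 × exp(−890/3460.0) = 2,726.11 × 0.77319 = 2,107.8 kg.

final mass ≈ 2110 kg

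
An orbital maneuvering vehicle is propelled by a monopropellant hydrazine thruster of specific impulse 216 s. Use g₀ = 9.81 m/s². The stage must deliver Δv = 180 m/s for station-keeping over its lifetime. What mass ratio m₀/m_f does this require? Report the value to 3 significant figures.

v_e = Isp · g₀ = 216 × 9.81 = 2119.0 m/s.
Rocket equation: m₀/m_f = exp(Δv / v_e) = exp(180 / 2119.0) = exp(0.0849) = 1.0887.

mass ratio ≈ 1.09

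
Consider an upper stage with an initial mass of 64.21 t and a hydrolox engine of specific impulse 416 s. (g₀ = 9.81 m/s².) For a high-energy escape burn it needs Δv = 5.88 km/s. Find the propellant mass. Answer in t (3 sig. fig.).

v_e = Isp · g₀ = 416 × 9.81 = 4081.0 m/s.
Using Δv = v_e ln(m₀/m_f): m₀/m_f = exp(Δv / v_e) = exp(5880 / 4081.0) = exp(1.4408) = 4.2242.
m_f = 64.21 / 4.2242 = 15.2005 t, so propellant = m₀ − m_f = 64.21 − 15.2005 = 49.0095 t.

propellant mass ≈ 49.0 t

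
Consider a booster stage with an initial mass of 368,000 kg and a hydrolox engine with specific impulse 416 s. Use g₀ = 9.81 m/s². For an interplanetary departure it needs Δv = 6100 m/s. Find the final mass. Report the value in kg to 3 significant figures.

v_e = Isp · g₀ = 416 × 9.81 = 4081.0 m/s.
Rocket equation: m₀/m_f = exp(Δv / v_e) = exp(6100 / 4081.0) = exp(1.4947) = 4.4582.
m_f = m₀ / 4.4582 = 368,000 / 4.4582 = 82,544.5 kg.

final mass ≈ 82500 kg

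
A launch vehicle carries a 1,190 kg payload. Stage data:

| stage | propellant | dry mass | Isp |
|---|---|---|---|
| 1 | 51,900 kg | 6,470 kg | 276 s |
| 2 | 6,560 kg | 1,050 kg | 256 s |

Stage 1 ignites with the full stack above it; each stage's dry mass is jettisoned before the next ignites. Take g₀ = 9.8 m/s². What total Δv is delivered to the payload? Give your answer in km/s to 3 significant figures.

Ignition mass of stage 1 = 51,900+6,470 + 6,560+1,050 + 1,190 = 67,170 kg.
Stage 1: m₀ = 67,170 kg, m_f = 67,170 − 51,900 = 15,270 kg; Δv = 276×9.8×ln(4.399) = 2704.8×1.4813 ≈ 4007 m/s.
Stage 2: m₀ = 8,800 kg, m_f = 8,800 − 6,560 = 2,240 kg; Δv = 256×9.8×ln(3.929) = 2508.8×1.3683 ≈ 3433 m/s.
Total Δv = 4007 + 3433 = 7440 m/s.

Δv ≈ 7.44 km/s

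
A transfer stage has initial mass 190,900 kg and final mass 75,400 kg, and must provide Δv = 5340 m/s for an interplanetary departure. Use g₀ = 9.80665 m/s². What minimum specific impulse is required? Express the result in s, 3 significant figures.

ln(m₀/m_f) = ln(190900/75400) = ln(2.532) = 0.9289.
Using Δv = v_e ln(m₀/m_f): v_e = Δv / ln(m₀/m_f) = 5340 / 0.9289 = 5748.5 m/s.
Isp = v_e / g₀ = 5748.5 / 9.80665 = 586.2 s.

Isp ≈ 586 s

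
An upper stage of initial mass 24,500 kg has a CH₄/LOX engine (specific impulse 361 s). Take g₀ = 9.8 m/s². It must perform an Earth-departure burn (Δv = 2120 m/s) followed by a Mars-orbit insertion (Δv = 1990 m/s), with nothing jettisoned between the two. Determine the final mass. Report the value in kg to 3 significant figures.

final mass ≈ 7670 kg

v_e = Isp · g₀ = 361 × 9.8 = 3537.8 m/s.
After the first burn: m = 24500 × exp(−2120/3537.8) = 24500 × 0.54923 = 13,456.1 kg.
After the second burn: m = 13,456.1 × exp(−1990/3537.8) = 13,456.1 × 0.56978 = 7,667.02 kg.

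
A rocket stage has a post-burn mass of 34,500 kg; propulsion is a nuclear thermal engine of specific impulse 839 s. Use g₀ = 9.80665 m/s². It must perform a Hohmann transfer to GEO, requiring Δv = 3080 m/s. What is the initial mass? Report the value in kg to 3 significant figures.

initial mass ≈ 50200 kg

v_e = Isp · g₀ = 839 × 9.80665 = 8227.8 m/s.
By the Tsiolkovsky rocket equation, m₀/m_f = exp(Δv / v_e) = exp(3080 / 8227.8) = exp(0.3743) = 1.4540.
m₀ = m_f × 1.4540 = 34,500 × 1.4540 = 50,163 kg.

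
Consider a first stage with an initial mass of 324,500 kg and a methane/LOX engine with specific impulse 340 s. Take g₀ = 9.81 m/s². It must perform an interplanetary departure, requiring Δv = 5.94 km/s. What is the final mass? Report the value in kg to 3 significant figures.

final mass ≈ 54700 kg

v_e = Isp · g₀ = 340 × 9.81 = 3335.4 m/s.
m₀/m_f = exp(Δv / v_e) = exp(5940 / 3335.4) = exp(1.7809) = 5.9352.
m_f = m₀ / 5.9352 = 324,500 / 5.9352 = 54,673.8 kg.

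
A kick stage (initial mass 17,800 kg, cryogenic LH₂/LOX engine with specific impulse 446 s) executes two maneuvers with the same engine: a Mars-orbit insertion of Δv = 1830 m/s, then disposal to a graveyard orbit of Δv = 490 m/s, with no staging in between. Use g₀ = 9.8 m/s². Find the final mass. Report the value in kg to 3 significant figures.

final mass ≈ 10500 kg

v_e = Isp · g₀ = 446 × 9.8 = 4370.8 m/s.
After the first burn: m = 17800 × exp(−1830/4370.8) = 17800 × 0.65791 = 11,710.8 kg.
After the second burn: m = 11,710.8 × exp(−490/4370.8) = 11,710.8 × 0.89395 = 10,468.9 kg.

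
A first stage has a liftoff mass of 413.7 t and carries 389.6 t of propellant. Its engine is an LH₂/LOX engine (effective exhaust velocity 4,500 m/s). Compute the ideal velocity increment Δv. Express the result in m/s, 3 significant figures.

m_f = m₀ − m_prop = 413.7 − 389.6 = 24.1 t.
Rocket equation: Δv = v_e · ln(m₀/m_f) = 4500.0 × ln(17.17) = 4500.0 × 2.8429 ≈ 12793.2 m/s.

Δv ≈ 12800 m/s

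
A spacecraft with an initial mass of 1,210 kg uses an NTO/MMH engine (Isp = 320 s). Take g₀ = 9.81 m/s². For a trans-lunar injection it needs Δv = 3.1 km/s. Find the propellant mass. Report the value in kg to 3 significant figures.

propellant mass ≈ 759 kg

v_e = Isp · g₀ = 320 × 9.81 = 3139.2 m/s.
m₀/m_f = exp(Δv / v_e) = exp(3100 / 3139.2) = exp(0.9875) = 2.6845.
m_f = 1,210 / 2.6845 = 450.736 kg, so propellant = m₀ − m_f = 1,210 − 450.736 = 759.264 kg.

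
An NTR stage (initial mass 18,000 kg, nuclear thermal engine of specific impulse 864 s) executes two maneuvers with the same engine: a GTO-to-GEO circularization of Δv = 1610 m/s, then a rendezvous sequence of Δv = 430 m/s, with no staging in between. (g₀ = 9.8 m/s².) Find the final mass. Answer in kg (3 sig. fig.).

v_e = Isp · g₀ = 864 × 9.8 = 8467.2 m/s.
After the first burn: m = 18000 × exp(−1610/8467.2) = 18000 × 0.82684 = 14,883.1 kg.
After the second burn: m = 14,883.1 × exp(−430/8467.2) = 14,883.1 × 0.95048 = 14,146.1 kg.

final mass ≈ 14100 kg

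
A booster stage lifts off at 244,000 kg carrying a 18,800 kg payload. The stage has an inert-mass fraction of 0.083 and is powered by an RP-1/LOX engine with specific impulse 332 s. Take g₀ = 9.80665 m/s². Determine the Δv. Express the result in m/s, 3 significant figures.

Stage wet mass = m₀ − payload = 244,000 − 18,800 = 225,200 kg.
Stage dry mass = ε × stage wet mass = 0.083 × 225,200 = 18,691.6 kg.
Burnout mass m_f = stage dry + payload = 18,691.6 + 18,800 = 37,491.6 kg.
v_e = Isp · g₀ = 332 × 9.80665 = 3255.8 m/s.
Using Δv = v_e ln(m₀/m_f): Δv = v_e · ln(244,000/37,491.6) = 3255.8 × ln(6.508) = 3255.8 × 1.8731 ≈ 6098 m/s.

Δv ≈ 6100 m/s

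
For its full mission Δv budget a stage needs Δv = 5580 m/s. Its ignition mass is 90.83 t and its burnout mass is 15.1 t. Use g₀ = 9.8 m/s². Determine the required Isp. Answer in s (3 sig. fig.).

ln(m₀/m_f) = ln(90830/15100) = ln(6.015) = 1.7943.
v_e = Δv / ln(m₀/m_f) = 5580 / 1.7943 = 3109.9 m/s.
Isp = v_e / g₀ = 3109.9 / 9.8 = 317.3 s.

Isp ≈ 317 s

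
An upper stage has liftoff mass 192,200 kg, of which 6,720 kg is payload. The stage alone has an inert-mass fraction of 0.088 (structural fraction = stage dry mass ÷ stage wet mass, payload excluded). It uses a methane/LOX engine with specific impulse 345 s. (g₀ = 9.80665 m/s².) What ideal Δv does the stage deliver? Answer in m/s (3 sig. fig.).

Stage wet mass = m₀ − payload = 192,200 − 6,720 = 185,480 kg.
Stage dry mass = ε × stage wet mass = 0.088 × 185,480 = 16,322.2 kg.
Burnout mass m_f = stage dry + payload = 16,322.2 + 6,720 = 23,042.2 kg.
v_e = Isp · g₀ = 345 × 9.80665 = 3383.3 m/s.
Δv = v_e · ln(192,200/23,042.2) = 3383.3 × ln(8.341) = 3383.3 × 2.1212 ≈ 7177 m/s.

Δv ≈ 7180 m/s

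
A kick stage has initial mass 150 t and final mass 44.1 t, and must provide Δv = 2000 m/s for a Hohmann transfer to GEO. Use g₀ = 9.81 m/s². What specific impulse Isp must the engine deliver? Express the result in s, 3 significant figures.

ln(m₀/m_f) = ln(150000/44100) = ln(3.401) = 1.2242.
By the Tsiolkovsky rocket equation, v_e = Δv / ln(m₀/m_f) = 2000 / 1.2242 = 1633.8 m/s.
Isp = v_e / g₀ = 1633.8 / 9.81 = 166.5 s.

Isp ≈ 167 s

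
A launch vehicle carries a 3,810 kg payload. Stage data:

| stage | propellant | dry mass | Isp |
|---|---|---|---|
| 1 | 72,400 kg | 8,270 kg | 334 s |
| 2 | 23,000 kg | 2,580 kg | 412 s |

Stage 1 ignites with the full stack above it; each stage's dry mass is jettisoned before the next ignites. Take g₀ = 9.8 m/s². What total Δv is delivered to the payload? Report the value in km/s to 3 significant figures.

Ignition mass of stage 1 = 72,400+8,270 + 23,000+2,580 + 3,810 = 110,060 kg.
Stage 1: m₀ = 110,060 kg, m_f = 110,060 − 72,400 = 37,660 kg; Δv = 334×9.8×ln(2.922) = 3273.2×1.0724 ≈ 3510 m/s.
Stage 2: m₀ = 29,390 kg, m_f = 29,390 − 23,000 = 6,390 kg; Δv = 412×9.8×ln(4.599) = 4037.6×1.5259 ≈ 6161 m/s.
Total Δv = 3510 + 6161 = 9671 m/s.

Δv ≈ 9.67 km/s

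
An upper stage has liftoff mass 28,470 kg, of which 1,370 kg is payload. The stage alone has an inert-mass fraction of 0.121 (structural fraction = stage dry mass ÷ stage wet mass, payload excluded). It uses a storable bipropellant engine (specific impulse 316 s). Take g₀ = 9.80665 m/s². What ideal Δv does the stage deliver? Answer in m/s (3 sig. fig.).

Δv ≈ 5620 m/s

Stage wet mass = m₀ − payload = 28,470 − 1,370 = 27,100 kg.
Stage dry mass = ε × stage wet mass = 0.121 × 27,100 = 3,279.1 kg.
Burnout mass m_f = stage dry + payload = 3,279.1 + 1,370 = 4,649.1 kg.
v_e = Isp · g₀ = 316 × 9.80665 = 3098.9 m/s.
Using Δv = v_e ln(m₀/m_f): Δv = v_e · ln(28,470/4,649.1) = 3098.9 × ln(6.124) = 3098.9 × 1.8122 ≈ 5616 m/s.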